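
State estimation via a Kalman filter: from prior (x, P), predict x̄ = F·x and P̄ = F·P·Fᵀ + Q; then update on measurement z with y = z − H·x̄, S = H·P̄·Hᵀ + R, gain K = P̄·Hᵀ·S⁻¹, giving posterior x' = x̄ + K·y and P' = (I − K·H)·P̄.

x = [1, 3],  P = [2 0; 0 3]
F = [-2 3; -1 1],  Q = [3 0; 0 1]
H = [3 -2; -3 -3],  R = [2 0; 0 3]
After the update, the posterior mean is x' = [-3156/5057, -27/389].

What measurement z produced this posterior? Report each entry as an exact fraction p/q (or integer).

x̄ = F·x = [7, 2]
P̄ = F·P·Fᵀ + Q = [38 13; 13 6]
S = H·P̄·Hᵀ + R = [212 -345; -345 633]
K = P̄·Hᵀ·S⁻¹ = [973/5057 -692/5057; -66/389 -71/389]
x' − x̄ = [-38555/5057, -805/389] = K·y
y = (KᵀK)⁻¹·Kᵀ·(x' − x̄) = [-19, 29]
z = y + H·x̄ = [-19, 29] + [17, -27] = [-2, 2]

z = [-2, 2]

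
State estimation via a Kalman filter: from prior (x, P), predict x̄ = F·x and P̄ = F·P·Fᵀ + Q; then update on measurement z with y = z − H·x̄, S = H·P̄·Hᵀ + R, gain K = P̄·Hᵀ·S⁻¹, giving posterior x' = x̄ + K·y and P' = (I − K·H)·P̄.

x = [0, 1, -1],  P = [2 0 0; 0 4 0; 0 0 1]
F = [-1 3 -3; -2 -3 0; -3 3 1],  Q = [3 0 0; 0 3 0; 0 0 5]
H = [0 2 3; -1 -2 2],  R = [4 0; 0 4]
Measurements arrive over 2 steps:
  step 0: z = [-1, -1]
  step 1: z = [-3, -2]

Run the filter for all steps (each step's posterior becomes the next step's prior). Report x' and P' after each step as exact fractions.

step 0: x̄ = F·x = [6, -3, 2]
step 0: P̄ = F·P·Fᵀ + Q = [50 -32 39; -32 47 -24; 39 -24 60]
step 0: y = z − H·x̄ = [-1, -5]
step 0: S = H·P̄·Hᵀ + R = [444 167; 167 390]
step 0: K = P̄·Hᵀ·S⁻¹ = [758/20753 4571/20753; 3850/20753 -7502/20753; 29937/145271 35232/145271]
step 0: x' = x̄ + K·y = [100905/20753, -28599/20753, 84445/145271]
step 0: P' = (I − K·H)·P̄ = [576944/20753 -177962/20753 119652/20753; -177962/20753 65471/20753 -38514/20753; 119652/20753 -38514/20753 219648/145271]
step 1: x̄ = F·x = [-1560249/145271, -116013/20753, -2635139/145271]
step 1: P̄ = F·P·Fᵀ + Q = [27928478/145271 1469821/20753 38848461/145271; 1469821/20753 823730/20753 2214777/20753; 38848461/145271 2214777/20753 57198388/145271]
step 1: y = z − H·x̄ = [9093786/145271, 1795305/145271]
step 1: S = H·P̄·Hᵀ + R = [724472284/145271 151996133/145271; 151996133/145271 42101186/145271]
step 1: K = P̄·Hᵀ·S⁻¹ = [9197460132/50927700185 2105631329/50927700185; 7210225689/50927700185 -14919035807/50927700185; 12112948021/50927700185 10148685382/50927700185]
step 1: x' = x̄ + K·y = [54794772192/50927700185, -17717900496/50927700185, -40125188069/50927700185]
step 1: P' = (I − K·H)·P̄ = [686204273196/50927700185 -201030071448/50927700185 146283327808/50927700185; -201030071448/50927700185 83980044954/50927700185 -46373062384/50927700185; 146283327808/50927700185 -46373062384/50927700185 47065972284/50927700185]

step 0: x' = [100905/20753, -28599/20753, 84445/145271], P' = [576944/20753 -177962/20753 119652/20753; -177962/20753 65471/20753 -38514/20753; 119652/20753 -38514/20753 219648/145271]
step 1: x' = [54794772192/50927700185, -17717900496/50927700185, -40125188069/50927700185], P' = [686204273196/50927700185 -201030071448/50927700185 146283327808/50927700185; -201030071448/50927700185 83980044954/50927700185 -46373062384/50927700185; 146283327808/50927700185 -46373062384/50927700185 47065972284/50927700185]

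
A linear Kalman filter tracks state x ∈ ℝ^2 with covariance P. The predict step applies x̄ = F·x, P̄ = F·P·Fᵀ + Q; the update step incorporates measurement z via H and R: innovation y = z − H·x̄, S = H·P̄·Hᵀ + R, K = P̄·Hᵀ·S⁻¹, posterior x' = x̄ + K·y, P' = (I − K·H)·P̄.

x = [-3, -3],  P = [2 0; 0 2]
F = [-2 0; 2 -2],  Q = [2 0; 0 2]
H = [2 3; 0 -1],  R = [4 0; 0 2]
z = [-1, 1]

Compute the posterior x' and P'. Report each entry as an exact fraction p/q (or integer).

x' = [28/9, -127/63]
P' = [94/27 -52/27; -52/27 268/189]

x̄ = F·x = [6, 0]
P̄ = F·P·Fᵀ + Q = [10 -8; -8 18]
y = z − H·x̄ = [-13, 1]
S = H·P̄·Hᵀ + R = [110 -38; -38 20]
K = P̄·Hᵀ·S⁻¹ = [8/27 26/27; 19/189 -134/189]
x' = x̄ + K·y = [28/9, -127/63]
P' = (I − K·H)·P̄ = [94/27 -52/27; -52/27 268/189]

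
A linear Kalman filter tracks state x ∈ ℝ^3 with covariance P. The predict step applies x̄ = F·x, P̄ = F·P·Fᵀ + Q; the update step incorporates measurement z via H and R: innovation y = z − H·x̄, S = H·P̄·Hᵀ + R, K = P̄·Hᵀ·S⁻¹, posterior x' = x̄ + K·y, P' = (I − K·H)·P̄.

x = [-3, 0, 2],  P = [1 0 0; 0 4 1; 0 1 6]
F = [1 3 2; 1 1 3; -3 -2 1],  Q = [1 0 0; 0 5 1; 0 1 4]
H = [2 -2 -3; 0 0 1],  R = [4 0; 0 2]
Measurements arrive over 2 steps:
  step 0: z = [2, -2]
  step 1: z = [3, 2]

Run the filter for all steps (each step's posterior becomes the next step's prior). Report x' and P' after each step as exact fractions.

step 0: x̄ = F·x = [1, 3, 11]
step 0: P̄ = F·P·Fᵀ + Q = [74 60 -16; 60 70 3; -16 3 31]
step 0: y = z − H·x̄ = [39, -13]
step 0: S = H·P̄·Hᵀ + R = [607 -131; -131 33]
step 0: K = P̄·Hᵀ·S⁻¹ = [206/1435 122/1435; -282/1435 -989/1435; -131/1435 828/1435]
step 0: x' = x̄ + K·y = [7883/1435, 6164/1435, -88/1435]
step 0: P' = (I − K·H)·P̄ = [92486/1435 91708/1435 244/1435; 91708/1435 95239/1435 -1978/1435; 244/1435 -1978/1435 1656/1435]
step 1: x̄ = F·x = [639/35, 1969/205, -7213/287]
step 1: P̄ = F·P·Fᵀ + Q = [36224/35 2559/5 -9042/7; 2559/5 54688/205 -26061/41; -9042/7 -26061/41 465534/287]
step 1: y = z − H·x̄ = [-128722/1435, 7787/287]
step 1: S = H·P̄·Hᵀ + R = [33849006/1435 -1773192/287; -1773192/287 466108/287]
step 1: K = P̄·Hᵀ·S⁻¹ = [311288/3499449 -1066061/2332966; -12323371/48992286 -44037317/32661524; -738830/8165381 10689261/16330762]
step 1: x' = x̄ + K·y = [-14840665/6998898, -432529291/97984572, 12142715/16330762]
step 1: P' = (I − K·H)·P̄ = [24260951/3499449 56871299/6998898 -1066061/1166483; 56871299/6998898 1241827523/97984572 -44037317/16330762; -1066061/1166483 -44037317/16330762 10689261/8165381]

step 0: x' = [7883/1435, 6164/1435, -88/1435], P' = [92486/1435 91708/1435 244/1435; 91708/1435 95239/1435 -1978/1435; 244/1435 -1978/1435 1656/1435]
step 1: x' = [-14840665/6998898, -432529291/97984572, 12142715/16330762], P' = [24260951/3499449 56871299/6998898 -1066061/1166483; 56871299/6998898 1241827523/97984572 -44037317/16330762; -1066061/1166483 -44037317/16330762 10689261/8165381]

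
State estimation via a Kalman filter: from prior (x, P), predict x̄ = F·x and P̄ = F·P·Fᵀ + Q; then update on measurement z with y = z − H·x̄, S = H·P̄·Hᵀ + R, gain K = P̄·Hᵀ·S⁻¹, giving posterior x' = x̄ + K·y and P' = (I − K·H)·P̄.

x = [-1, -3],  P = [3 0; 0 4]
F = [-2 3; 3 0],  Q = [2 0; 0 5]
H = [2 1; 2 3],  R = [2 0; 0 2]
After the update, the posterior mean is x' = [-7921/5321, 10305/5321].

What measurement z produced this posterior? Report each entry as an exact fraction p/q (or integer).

z = [-1, 3]

x̄ = F·x = [-7, -3]
P̄ = F·P·Fᵀ + Q = [50 -18; -18 32]
S = H·P̄·Hᵀ + R = [162 152; 152 274]
K = P̄·Hᵀ·S⁻¹ = [3869/5321 -1253/5321; -2554/5321 2582/5321]
x' − x̄ = [29326/5321, 26268/5321] = K·y
y = (KᵀK)⁻¹·Kᵀ·(x' − x̄) = [16, 26]
z = y + H·x̄ = [16, 26] + [-17, -23] = [-1, 3]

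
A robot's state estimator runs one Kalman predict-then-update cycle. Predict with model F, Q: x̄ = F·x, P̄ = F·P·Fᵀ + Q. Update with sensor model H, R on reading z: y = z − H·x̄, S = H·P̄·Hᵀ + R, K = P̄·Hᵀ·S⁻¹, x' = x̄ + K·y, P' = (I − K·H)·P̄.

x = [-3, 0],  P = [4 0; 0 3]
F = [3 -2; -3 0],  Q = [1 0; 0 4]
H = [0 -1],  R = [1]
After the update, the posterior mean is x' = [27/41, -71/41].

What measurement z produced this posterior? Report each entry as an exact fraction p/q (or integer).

z = [2]

x̄ = F·x = [-9, 9]
P̄ = F·P·Fᵀ + Q = [49 -36; -36 40]
S = H·P̄·Hᵀ + R = [41]
K = P̄·Hᵀ·S⁻¹ = [36/41; -40/41]
x' − x̄ = [396/41, -440/41] = K·y
y = (KᵀK)⁻¹·Kᵀ·(x' − x̄) = [11]
z = y + H·x̄ = [11] + [-9] = [2]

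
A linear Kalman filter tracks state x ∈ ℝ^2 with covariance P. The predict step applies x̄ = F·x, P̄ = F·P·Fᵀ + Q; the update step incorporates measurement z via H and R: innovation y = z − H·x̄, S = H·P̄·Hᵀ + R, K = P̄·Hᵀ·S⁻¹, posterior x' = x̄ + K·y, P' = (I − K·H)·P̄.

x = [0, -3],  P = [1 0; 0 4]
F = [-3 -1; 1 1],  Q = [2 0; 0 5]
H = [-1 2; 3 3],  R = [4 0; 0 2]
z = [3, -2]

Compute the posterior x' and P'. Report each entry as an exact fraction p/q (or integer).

x' = [-3665/2917, 1743/2917]
P' = [4564/8751 -1096/2917; -1096/2917 1306/2917]

x̄ = F·x = [3, -3]
P̄ = F·P·Fᵀ + Q = [15 -7; -7 10]
y = z − H·x̄ = [12, -2]
S = H·P̄·Hᵀ + R = [87 -6; -6 101]
K = P̄·Hᵀ·S⁻¹ = [-2785/8751 638/2917; 927/2917 315/2917]
x' = x̄ + K·y = [-3665/2917, 1743/2917]
P' = (I − K·H)·P̄ = [4564/8751 -1096/2917; -1096/2917 1306/2917]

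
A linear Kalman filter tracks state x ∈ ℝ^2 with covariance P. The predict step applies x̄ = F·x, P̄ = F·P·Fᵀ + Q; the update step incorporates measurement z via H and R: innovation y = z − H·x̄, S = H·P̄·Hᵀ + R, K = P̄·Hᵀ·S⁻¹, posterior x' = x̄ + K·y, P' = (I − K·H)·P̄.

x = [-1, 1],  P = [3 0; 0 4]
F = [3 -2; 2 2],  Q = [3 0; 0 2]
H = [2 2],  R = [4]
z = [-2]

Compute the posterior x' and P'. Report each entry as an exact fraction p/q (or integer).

x' = [-71/27, 128/81]
P' = [158/9 -458/27; -458/27 1406/81]

x̄ = F·x = [-5, 0]
P̄ = F·P·Fᵀ + Q = [46 2; 2 30]
y = z − H·x̄ = [8]
S = H·P̄·Hᵀ + R = [324]
K = P̄·Hᵀ·S⁻¹ = [8/27; 16/81]
x' = x̄ + K·y = [-71/27, 128/81]
P' = (I − K·H)·P̄ = [158/9 -458/27; -458/27 1406/81]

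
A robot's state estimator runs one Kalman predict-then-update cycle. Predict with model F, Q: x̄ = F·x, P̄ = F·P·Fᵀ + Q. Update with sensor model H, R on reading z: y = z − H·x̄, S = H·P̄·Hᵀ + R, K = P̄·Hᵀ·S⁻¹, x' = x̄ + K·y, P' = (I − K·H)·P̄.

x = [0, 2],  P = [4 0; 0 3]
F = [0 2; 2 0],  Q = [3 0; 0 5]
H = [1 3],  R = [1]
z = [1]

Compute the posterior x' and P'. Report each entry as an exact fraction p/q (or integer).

x' = [155/41, -189/205]
P' = [570/41 -189/41; -189/41 336/205]

x̄ = F·x = [4, 0]
P̄ = F·P·Fᵀ + Q = [15 0; 0 21]
y = z − H·x̄ = [-3]
S = H·P̄·Hᵀ + R = [205]
K = P̄·Hᵀ·S⁻¹ = [3/41; 63/205]
x' = x̄ + K·y = [155/41, -189/205]
P' = (I − K·H)·P̄ = [570/41 -189/41; -189/41 336/205]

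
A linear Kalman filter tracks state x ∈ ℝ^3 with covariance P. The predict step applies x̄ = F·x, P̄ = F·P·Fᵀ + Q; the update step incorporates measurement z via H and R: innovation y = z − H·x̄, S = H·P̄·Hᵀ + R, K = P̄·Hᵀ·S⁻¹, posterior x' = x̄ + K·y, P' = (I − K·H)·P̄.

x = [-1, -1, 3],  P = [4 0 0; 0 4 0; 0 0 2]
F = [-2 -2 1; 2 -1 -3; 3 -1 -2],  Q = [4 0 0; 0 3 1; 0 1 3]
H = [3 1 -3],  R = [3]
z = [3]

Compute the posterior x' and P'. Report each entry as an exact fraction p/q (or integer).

x' = [201/175, -4782/875, -1496/875]
P' = [306/35 1518/175 2004/175; 1518/175 20499/875 14547/875; 2004/175 14547/875 15041/875]

x̄ = F·x = [7, -10, -8]
P̄ = F·P·Fᵀ + Q = [38 -14 -20; -14 41 41; -20 41 51]
y = z − H·x̄ = [-32]
S = H·P̄·Hᵀ + R = [875]
K = P̄·Hᵀ·S⁻¹ = [32/175; -124/875; -172/875]
x' = x̄ + K·y = [201/175, -4782/875, -1496/875]
P' = (I − K·H)·P̄ = [306/35 1518/175 2004/175; 1518/175 20499/875 14547/875; 2004/175 14547/875 15041/875]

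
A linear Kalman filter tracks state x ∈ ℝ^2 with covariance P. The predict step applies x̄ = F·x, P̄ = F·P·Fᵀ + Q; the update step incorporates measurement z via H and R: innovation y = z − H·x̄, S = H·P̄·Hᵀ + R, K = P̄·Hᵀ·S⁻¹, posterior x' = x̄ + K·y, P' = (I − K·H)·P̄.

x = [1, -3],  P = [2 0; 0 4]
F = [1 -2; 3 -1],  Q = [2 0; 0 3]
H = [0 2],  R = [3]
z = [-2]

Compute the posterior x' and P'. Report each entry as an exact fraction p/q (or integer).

x̄ = F·x = [7, 6]
P̄ = F·P·Fᵀ + Q = [20 14; 14 25]
y = z − H·x̄ = [-14]
S = H·P̄·Hᵀ + R = [103]
K = P̄·Hᵀ·S⁻¹ = [28/103; 50/103]
x' = x̄ + K·y = [329/103, -82/103]
P' = (I − K·H)·P̄ = [1276/103 42/103; 42/103 75/103]

x' = [329/103, -82/103]
P' = [1276/103 42/103; 42/103 75/103]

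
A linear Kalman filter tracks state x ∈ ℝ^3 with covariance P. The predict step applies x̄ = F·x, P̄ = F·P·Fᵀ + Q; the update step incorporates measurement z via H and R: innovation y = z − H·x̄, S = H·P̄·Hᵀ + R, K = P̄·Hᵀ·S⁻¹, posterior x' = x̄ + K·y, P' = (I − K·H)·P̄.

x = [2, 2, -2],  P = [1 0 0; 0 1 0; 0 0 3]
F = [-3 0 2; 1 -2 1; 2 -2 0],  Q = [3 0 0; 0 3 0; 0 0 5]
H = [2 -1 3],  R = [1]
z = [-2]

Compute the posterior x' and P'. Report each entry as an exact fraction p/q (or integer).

x̄ = F·x = [-10, -4, 0]
P̄ = F·P·Fᵀ + Q = [24 3 -6; 3 11 6; -6 6 13]
y = z − H·x̄ = [14]
S = H·P̄·Hᵀ + R = [105]
K = P̄·Hᵀ·S⁻¹ = [9/35; 13/105; 1/5]
x' = x̄ + K·y = [-32/5, -34/15, 14/5]
P' = (I − K·H)·P̄ = [597/35 -12/35 -57/5; -12/35 986/105 17/5; -57/5 17/5 44/5]

x' = [-32/5, -34/15, 14/5]
P' = [597/35 -12/35 -57/5; -12/35 986/105 17/5; -57/5 17/5 44/5]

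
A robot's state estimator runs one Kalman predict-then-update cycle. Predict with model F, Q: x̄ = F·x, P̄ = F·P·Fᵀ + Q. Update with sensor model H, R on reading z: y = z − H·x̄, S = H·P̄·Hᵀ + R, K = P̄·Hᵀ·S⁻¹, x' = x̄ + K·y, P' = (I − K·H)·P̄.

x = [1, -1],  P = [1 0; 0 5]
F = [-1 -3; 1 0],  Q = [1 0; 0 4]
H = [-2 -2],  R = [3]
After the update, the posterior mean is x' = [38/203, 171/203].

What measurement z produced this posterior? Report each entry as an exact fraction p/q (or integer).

z = [-2]

x̄ = F·x = [2, 1]
P̄ = F·P·Fᵀ + Q = [47 -1; -1 5]
S = H·P̄·Hᵀ + R = [203]
K = P̄·Hᵀ·S⁻¹ = [-92/203; -8/203]
x' − x̄ = [-368/203, -32/203] = K·y
y = (KᵀK)⁻¹·Kᵀ·(x' − x̄) = [4]
z = y + H·x̄ = [4] + [-6] = [-2]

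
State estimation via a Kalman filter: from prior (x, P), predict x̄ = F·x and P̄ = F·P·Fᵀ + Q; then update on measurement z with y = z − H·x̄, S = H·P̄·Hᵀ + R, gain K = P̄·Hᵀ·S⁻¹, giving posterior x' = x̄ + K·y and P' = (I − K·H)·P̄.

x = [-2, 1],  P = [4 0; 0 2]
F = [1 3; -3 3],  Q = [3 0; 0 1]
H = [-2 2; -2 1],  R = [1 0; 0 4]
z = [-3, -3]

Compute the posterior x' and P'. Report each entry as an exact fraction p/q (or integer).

x' = [4195/2193, 1043/2193]
P' = [7621/2193 8042/2193; 8042/2193 3000/731]

x̄ = F·x = [1, 9]
P̄ = F·P·Fᵀ + Q = [25 6; 6 55]
y = z − H·x̄ = [-19, -10]
S = H·P̄·Hᵀ + R = [273 174; 174 135]
K = P̄·Hᵀ·S⁻¹ = [842/2193 -600/731; 1916/2193 -1771/2193]
x' = x̄ + K·y = [4195/2193, 1043/2193]
P' = (I − K·H)·P̄ = [7621/2193 8042/2193; 8042/2193 3000/731]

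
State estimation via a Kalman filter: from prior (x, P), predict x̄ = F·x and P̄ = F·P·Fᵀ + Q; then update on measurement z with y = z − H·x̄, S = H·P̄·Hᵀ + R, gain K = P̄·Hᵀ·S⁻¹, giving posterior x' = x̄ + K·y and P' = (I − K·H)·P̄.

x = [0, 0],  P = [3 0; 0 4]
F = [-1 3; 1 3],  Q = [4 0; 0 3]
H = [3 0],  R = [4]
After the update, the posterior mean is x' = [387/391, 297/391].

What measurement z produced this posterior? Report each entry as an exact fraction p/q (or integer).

x̄ = F·x = [0, 0]
P̄ = F·P·Fᵀ + Q = [43 33; 33 42]
S = H·P̄·Hᵀ + R = [391]
K = P̄·Hᵀ·S⁻¹ = [129/391; 99/391]
x' − x̄ = [387/391, 297/391] = K·y
y = (KᵀK)⁻¹·Kᵀ·(x' − x̄) = [3]
z = y + H·x̄ = [3] + [0] = [3]

z = [3]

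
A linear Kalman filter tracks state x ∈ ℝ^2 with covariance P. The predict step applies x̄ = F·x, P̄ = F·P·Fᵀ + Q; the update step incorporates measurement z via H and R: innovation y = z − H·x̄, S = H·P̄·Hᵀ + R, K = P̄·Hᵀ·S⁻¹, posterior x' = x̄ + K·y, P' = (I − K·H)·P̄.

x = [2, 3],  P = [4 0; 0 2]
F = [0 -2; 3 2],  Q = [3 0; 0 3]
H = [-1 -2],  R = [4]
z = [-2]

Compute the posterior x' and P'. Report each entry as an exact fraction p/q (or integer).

x' = [-946/171, 676/171]
P' = [1856/171 -938/171; -938/171 641/171]

x̄ = F·x = [-6, 12]
P̄ = F·P·Fᵀ + Q = [11 -8; -8 47]
y = z − H·x̄ = [16]
S = H·P̄·Hᵀ + R = [171]
K = P̄·Hᵀ·S⁻¹ = [5/171; -86/171]
x' = x̄ + K·y = [-946/171, 676/171]
P' = (I − K·H)·P̄ = [1856/171 -938/171; -938/171 641/171]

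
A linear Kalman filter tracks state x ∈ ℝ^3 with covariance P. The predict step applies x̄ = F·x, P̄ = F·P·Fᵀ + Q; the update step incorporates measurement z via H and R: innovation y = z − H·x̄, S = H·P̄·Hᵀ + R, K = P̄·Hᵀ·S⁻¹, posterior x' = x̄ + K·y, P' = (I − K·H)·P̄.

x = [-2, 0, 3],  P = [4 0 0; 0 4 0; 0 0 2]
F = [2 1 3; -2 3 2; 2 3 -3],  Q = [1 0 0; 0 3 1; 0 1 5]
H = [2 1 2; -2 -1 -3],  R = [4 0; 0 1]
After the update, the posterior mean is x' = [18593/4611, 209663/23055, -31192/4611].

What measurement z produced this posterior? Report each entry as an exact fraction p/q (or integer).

x̄ = F·x = [5, 10, -13]
P̄ = F·P·Fᵀ + Q = [39 8 10; 8 63 9; 10 9 75]
S = H·P̄·Hᵀ + R = [671 -846; -846 1101]
K = P̄·Hᵀ·S⁻¹ = [1238/1537 2368/4611; 5707/7685 10936/23055; -1187/1537 -3800/4611]
x' − x̄ = [-4462/4611, -20887/23055, 28751/4611] = K·y
y = (KᵀK)⁻¹·Kᵀ·(x' − x̄) = [9, -16]
z = y + H·x̄ = [9, -16] + [-6, 19] = [3, 3]

z = [3, 3]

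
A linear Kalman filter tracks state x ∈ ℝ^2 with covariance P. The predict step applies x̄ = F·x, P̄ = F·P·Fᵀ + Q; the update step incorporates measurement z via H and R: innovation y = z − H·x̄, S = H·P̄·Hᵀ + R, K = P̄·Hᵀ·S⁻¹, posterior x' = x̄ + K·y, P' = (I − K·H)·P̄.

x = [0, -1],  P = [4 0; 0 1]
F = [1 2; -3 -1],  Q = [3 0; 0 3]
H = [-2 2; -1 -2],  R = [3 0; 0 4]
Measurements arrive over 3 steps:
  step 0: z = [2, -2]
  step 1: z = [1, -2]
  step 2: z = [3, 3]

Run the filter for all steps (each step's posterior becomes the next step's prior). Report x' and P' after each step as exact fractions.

step 0: x̄ = F·x = [-2, 1]
step 0: P̄ = F·P·Fᵀ + Q = [11 -14; -14 40]
step 0: y = z − H·x̄ = [-4, -2]
step 0: S = H·P̄·Hᵀ + R = [319 -166; -166 119]
step 0: K = P̄·Hᵀ·S⁻¹ = [-3128/10405 -2877/10405; 1896/10405 -3126/10405]
step 0: x' = x̄ + K·y = [-2544/10405, 9073/10405]
step 0: P' = (I − K·H)·P̄ = [6964/10405 2272/10405; 2272/10405 5116/10405]
step 1: x̄ = F·x = [15602/10405, -1441/10405]
step 1: P̄ = F·P·Fᵀ + Q = [67731/10405 -47028/10405; -47028/10405 112639/10405]
step 1: y = z − H·x̄ = [44491/10405, -1618/2081]
step 1: S = H·P̄·Hᵀ + R = [1128919/10405 -81830/2081; -81830/2081 74359/2081]
step 1: K = P̄·Hᵀ·S⁻¹ = [-7166052/24250141 -6169005/24250141; 4401326/24250141 -6782730/24250141]
step 1: x' = x̄ + K·y = [10517360/24250141, 20734957/24250141]
step 1: P' = (I − K·H)·P̄ = [15391392/24250141 4642314/24250141; 4642314/24250141 11244303/24250141]
step 2: x̄ = F·x = [51987274/24250141, -52287037/24250141]
step 2: P̄ = F·P·Fᵀ + Q = [151688283/24250141 -101158980/24250141; -101158980/24250141 250371138/24250141]
step 2: y = z − H·x̄ = [281299045/24250141, 20163623/24250141]
step 2: S = H·P̄·Hᵀ + R = [2490259947/24250141 -900425946/24250141; -900425946/24250141 845537479/24250141]
step 2: K = P̄·Hᵀ·S⁻¹ = [-5250765344/17798401439 -646553757/2542628777; 3225666636/17798401439 -710869896/2542628777]
step 2: x' = x̄ + K·y = [-26515432131/17798401439, -5096247419/17798401439]
step 2: P' = (I − K·H)·P̄ = [11285267076/17798401439 3409119060/17798401439; 3409119060/17798401439 8247619014/17798401439]

step 0: x' = [-2544/10405, 9073/10405], P' = [6964/10405 2272/10405; 2272/10405 5116/10405]
step 1: x' = [10517360/24250141, 20734957/24250141], P' = [15391392/24250141 4642314/24250141; 4642314/24250141 11244303/24250141]
step 2: x' = [-26515432131/17798401439, -5096247419/17798401439], P' = [11285267076/17798401439 3409119060/17798401439; 3409119060/17798401439 8247619014/17798401439]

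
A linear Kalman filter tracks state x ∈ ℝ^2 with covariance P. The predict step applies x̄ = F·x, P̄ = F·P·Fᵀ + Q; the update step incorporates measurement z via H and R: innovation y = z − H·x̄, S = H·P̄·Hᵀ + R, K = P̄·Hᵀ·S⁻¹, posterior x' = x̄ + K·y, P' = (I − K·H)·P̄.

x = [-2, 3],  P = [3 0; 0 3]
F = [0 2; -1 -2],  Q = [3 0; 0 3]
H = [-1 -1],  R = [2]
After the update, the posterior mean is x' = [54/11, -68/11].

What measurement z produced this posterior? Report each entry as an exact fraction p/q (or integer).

x̄ = F·x = [6, -4]
P̄ = F·P·Fᵀ + Q = [15 -12; -12 18]
S = H·P̄·Hᵀ + R = [11]
K = P̄·Hᵀ·S⁻¹ = [-3/11; -6/11]
x' − x̄ = [-12/11, -24/11] = K·y
y = (KᵀK)⁻¹·Kᵀ·(x' − x̄) = [4]
z = y + H·x̄ = [4] + [-2] = [2]

z = [2]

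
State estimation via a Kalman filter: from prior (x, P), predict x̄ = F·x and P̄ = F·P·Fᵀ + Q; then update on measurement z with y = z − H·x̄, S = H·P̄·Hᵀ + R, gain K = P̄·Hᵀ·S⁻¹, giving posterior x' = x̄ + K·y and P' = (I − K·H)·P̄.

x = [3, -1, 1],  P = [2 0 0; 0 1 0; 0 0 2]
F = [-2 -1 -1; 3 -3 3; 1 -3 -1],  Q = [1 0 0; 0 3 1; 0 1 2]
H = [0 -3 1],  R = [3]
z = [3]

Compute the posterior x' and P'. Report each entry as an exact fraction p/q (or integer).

x̄ = F·x = [-6, 15, 5]
P̄ = F·P·Fᵀ + Q = [12 -15 1; -15 48 10; 1 10 15]
y = z − H·x̄ = [43]
S = H·P̄·Hᵀ + R = [390]
K = P̄·Hᵀ·S⁻¹ = [23/195; -67/195; -1/26]
x' = x̄ + K·y = [-181/195, 44/195, 87/26]
P' = (I − K·H)·P̄ = [1282/195 157/195 36/13; 157/195 382/195 63/13; 36/13 63/13 375/26]

x' = [-181/195, 44/195, 87/26]
P' = [1282/195 157/195 36/13; 157/195 382/195 63/13; 36/13 63/13 375/26]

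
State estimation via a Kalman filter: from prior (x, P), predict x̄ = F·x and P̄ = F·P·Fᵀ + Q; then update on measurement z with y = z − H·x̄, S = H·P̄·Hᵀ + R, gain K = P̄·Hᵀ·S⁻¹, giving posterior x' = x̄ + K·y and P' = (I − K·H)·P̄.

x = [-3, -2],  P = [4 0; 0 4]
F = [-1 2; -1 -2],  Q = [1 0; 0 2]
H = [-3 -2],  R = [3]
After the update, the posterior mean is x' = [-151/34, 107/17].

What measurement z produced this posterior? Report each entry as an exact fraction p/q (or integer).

z = [1]

x̄ = F·x = [-1, 7]
P̄ = F·P·Fᵀ + Q = [21 -12; -12 22]
S = H·P̄·Hᵀ + R = [136]
K = P̄·Hᵀ·S⁻¹ = [-39/136; -1/17]
x' − x̄ = [-117/34, -12/17] = K·y
y = (KᵀK)⁻¹·Kᵀ·(x' − x̄) = [12]
z = y + H·x̄ = [12] + [-11] = [1]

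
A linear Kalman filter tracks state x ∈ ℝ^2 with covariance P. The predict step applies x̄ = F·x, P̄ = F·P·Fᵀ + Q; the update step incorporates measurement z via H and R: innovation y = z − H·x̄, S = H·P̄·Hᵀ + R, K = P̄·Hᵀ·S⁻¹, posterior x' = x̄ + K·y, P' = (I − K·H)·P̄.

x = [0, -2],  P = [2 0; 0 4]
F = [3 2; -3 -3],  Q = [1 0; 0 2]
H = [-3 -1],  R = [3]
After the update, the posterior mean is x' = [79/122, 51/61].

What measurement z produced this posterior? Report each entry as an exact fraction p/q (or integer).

z = [-3]

x̄ = F·x = [-4, 6]
P̄ = F·P·Fᵀ + Q = [35 -42; -42 56]
S = H·P̄·Hᵀ + R = [122]
K = P̄·Hᵀ·S⁻¹ = [-63/122; 35/61]
x' − x̄ = [567/122, -315/61] = K·y
y = (KᵀK)⁻¹·Kᵀ·(x' − x̄) = [-9]
z = y + H·x̄ = [-9] + [6] = [-3]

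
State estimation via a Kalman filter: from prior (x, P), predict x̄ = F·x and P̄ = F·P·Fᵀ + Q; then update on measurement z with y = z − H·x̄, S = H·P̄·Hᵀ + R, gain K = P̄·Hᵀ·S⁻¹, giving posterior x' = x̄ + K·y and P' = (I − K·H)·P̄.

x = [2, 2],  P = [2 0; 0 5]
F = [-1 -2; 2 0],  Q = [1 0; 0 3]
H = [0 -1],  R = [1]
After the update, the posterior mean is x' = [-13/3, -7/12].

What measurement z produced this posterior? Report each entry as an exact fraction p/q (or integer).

z = [1]

x̄ = F·x = [-6, 4]
P̄ = F·P·Fᵀ + Q = [23 -4; -4 11]
S = H·P̄·Hᵀ + R = [12]
K = P̄·Hᵀ·S⁻¹ = [1/3; -11/12]
x' − x̄ = [5/3, -55/12] = K·y
y = (KᵀK)⁻¹·Kᵀ·(x' − x̄) = [5]
z = y + H·x̄ = [5] + [-4] = [1]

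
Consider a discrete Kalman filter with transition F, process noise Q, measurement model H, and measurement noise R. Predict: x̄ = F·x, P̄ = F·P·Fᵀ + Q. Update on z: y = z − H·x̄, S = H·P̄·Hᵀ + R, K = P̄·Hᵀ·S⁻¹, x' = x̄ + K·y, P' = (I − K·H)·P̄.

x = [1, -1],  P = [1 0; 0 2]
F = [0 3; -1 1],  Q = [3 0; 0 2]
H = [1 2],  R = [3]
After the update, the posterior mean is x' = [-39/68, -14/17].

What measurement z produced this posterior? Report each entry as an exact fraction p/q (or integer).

x̄ = F·x = [-3, -2]
P̄ = F·P·Fᵀ + Q = [21 6; 6 5]
S = H·P̄·Hᵀ + R = [68]
K = P̄·Hᵀ·S⁻¹ = [33/68; 4/17]
x' − x̄ = [165/68, 20/17] = K·y
y = (KᵀK)⁻¹·Kᵀ·(x' − x̄) = [5]
z = y + H·x̄ = [5] + [-7] = [-2]

z = [-2]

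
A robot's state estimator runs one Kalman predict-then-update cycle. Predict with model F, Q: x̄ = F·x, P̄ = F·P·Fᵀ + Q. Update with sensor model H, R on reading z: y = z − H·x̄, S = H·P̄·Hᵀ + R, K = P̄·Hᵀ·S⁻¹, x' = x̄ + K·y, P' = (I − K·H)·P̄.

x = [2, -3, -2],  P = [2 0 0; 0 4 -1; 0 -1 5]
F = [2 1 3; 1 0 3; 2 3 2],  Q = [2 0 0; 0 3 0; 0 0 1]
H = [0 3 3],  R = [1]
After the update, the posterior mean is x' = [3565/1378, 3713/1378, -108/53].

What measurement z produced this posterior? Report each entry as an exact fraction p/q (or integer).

z = [2]

x̄ = F·x = [-5, -4, -9]
P̄ = F·P·Fᵀ + Q = [53 46 39; 46 50 25; 39 25 53]
S = H·P̄·Hᵀ + R = [1378]
K = P̄·Hᵀ·S⁻¹ = [255/1378; 225/1378; 9/53]
x' − x̄ = [10455/1378, 9225/1378, 369/53] = K·y
y = (KᵀK)⁻¹·Kᵀ·(x' − x̄) = [41]
z = y + H·x̄ = [41] + [-39] = [2]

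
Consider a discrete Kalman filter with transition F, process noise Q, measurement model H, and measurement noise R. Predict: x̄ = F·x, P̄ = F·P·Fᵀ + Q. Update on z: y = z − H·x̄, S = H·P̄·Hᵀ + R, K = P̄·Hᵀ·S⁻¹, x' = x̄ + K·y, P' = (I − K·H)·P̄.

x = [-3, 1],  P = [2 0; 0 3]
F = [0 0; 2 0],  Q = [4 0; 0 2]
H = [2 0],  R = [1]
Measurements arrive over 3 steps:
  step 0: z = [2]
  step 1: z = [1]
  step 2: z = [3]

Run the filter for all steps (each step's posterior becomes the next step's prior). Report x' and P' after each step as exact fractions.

step 0: x' = [16/17, -6], P' = [4/17 0; 0 10]
step 1: x' = [8/17, 32/17], P' = [4/17 0; 0 50/17]
step 2: x' = [24/17, 16/17], P' = [4/17 0; 0 50/17]

step 0: x̄ = F·x = [0, -6]
step 0: P̄ = F·P·Fᵀ + Q = [4 0; 0 10]
step 0: y = z − H·x̄ = [2]
step 0: S = H·P̄·Hᵀ + R = [17]
step 0: K = P̄·Hᵀ·S⁻¹ = [8/17; 0]
step 0: x' = x̄ + K·y = [16/17, -6]
step 0: P' = (I − K·H)·P̄ = [4/17 0; 0 10]
step 1: x̄ = F·x = [0, 32/17]
step 1: P̄ = F·P·Fᵀ + Q = [4 0; 0 50/17]
step 1: y = z − H·x̄ = [1]
step 1: S = H·P̄·Hᵀ + R = [17]
step 1: K = P̄·Hᵀ·S⁻¹ = [8/17; 0]
step 1: x' = x̄ + K·y = [8/17, 32/17]
step 1: P' = (I − K·H)·P̄ = [4/17 0; 0 50/17]
step 2: x̄ = F·x = [0, 16/17]
step 2: P̄ = F·P·Fᵀ + Q = [4 0; 0 50/17]
step 2: y = z − H·x̄ = [3]
step 2: S = H·P̄·Hᵀ + R = [17]
step 2: K = P̄·Hᵀ·S⁻¹ = [8/17; 0]
step 2: x' = x̄ + K·y = [24/17, 16/17]
step 2: P' = (I − K·H)·P̄ = [4/17 0; 0 50/17]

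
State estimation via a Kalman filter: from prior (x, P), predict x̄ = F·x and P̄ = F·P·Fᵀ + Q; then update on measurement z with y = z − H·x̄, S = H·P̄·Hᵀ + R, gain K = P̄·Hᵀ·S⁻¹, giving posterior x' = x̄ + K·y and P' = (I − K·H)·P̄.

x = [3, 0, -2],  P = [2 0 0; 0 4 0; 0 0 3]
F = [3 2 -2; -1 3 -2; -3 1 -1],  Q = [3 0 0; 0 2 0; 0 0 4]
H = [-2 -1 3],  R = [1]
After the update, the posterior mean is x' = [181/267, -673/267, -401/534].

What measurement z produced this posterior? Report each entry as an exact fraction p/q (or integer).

z = [-1]

x̄ = F·x = [13, 1, -7]
P̄ = F·P·Fᵀ + Q = [49 30 -4; 30 52 24; -4 24 29]
S = H·P̄·Hᵀ + R = [534]
K = P̄·Hᵀ·S⁻¹ = [-70/267; -20/267; 71/534]
x' − x̄ = [-3290/267, -940/267, 3337/534] = K·y
y = (KᵀK)⁻¹·Kᵀ·(x' − x̄) = [47]
z = y + H·x̄ = [47] + [-48] = [-1]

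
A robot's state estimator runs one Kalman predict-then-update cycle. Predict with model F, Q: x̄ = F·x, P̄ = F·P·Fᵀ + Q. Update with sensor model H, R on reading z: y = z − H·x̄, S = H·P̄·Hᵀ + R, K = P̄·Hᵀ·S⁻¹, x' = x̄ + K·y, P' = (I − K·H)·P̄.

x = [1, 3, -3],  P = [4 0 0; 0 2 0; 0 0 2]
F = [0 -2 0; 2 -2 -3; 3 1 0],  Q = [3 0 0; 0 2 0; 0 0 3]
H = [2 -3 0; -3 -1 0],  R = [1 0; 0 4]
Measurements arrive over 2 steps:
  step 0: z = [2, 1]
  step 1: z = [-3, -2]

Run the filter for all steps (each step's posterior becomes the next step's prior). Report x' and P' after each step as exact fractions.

step 0: x̄ = F·x = [-6, 5, 6]
step 0: P̄ = F·P·Fᵀ + Q = [11 8 -4; 8 44 20; -4 20 41]
step 0: y = z − H·x̄ = [29, -12]
step 0: S = H·P̄·Hᵀ + R = [345 122; 122 195]
step 0: K = P̄·Hᵀ·S⁻¹ = [4612/52391 -13901/52391; -14324/52391 -9308/52391; -12284/52391 5536/52391]
step 0: x' = x̄ + K·y = [-13786/52391, -41745/52391, -108322/52391]
step 0: P' = (I − K·H)·P̄ = [15584/52391 8852/52391 -7156/52391; 8852/52391 10676/52391 -676/52391; -7156/52391 -676/52391 1357007/52391]
step 1: x̄ = F·x = [83490/52391, 380884/52391, -83103/52391]
step 1: P̄ = F·P·Fᵀ + Q = [199877/52391 3240/52391 -74464/52391; 3240/52391 12429829/52391 103176/52391; -74464/52391 103176/52391 361217/52391]
step 1: y = z − H·x̄ = [818499/52391, 526572/52391]
step 1: S = H·P̄·Hᵀ + R = [112681480/52391 36112905/52391; 36112905/52391 14457726/52391]
step 1: K = P̄·Hᵀ·S⁻¹ = [58132181/689210945 -104366090/413526567; -190446723/689210945 -211139707/1240579701; -23264344/689210945 38304664/413526567]
step 1: x' = x̄ + K·y = [258242559/689210945, 856295153/689210945, -815033121/689210945]
step 1: P' = (I − K·H)·P̄ = [195041271/689210945 331950361/2067632835 -71759784/689210945; 331950361/2067632835 1235240891/6202898505 -120255224/2067632835; -71759784/689210945 -120255224/2067632835 4401792471/689210945]

step 0: x' = [-13786/52391, -41745/52391, -108322/52391], P' = [15584/52391 8852/52391 -7156/52391; 8852/52391 10676/52391 -676/52391; -7156/52391 -676/52391 1357007/52391]
step 1: x' = [258242559/689210945, 856295153/689210945, -815033121/689210945], P' = [195041271/689210945 331950361/2067632835 -71759784/689210945; 331950361/2067632835 1235240891/6202898505 -120255224/2067632835; -71759784/689210945 -120255224/2067632835 4401792471/689210945]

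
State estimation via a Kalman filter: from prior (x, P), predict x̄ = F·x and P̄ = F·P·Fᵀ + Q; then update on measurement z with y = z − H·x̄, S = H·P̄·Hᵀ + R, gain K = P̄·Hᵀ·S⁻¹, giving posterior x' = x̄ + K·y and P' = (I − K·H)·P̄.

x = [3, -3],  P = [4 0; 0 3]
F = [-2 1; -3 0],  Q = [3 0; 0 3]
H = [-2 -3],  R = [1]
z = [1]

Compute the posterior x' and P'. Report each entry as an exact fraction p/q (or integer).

x̄ = F·x = [-9, -9]
P̄ = F·P·Fᵀ + Q = [22 24; 24 39]
y = z − H·x̄ = [-44]
S = H·P̄·Hᵀ + R = [728]
K = P̄·Hᵀ·S⁻¹ = [-29/182; -165/728]
x' = x̄ + K·y = [-181/91, 177/182]
P' = (I − K·H)·P̄ = [320/91 -417/182; -417/182 1167/728]

x' = [-181/91, 177/182]
P' = [320/91 -417/182; -417/182 1167/728]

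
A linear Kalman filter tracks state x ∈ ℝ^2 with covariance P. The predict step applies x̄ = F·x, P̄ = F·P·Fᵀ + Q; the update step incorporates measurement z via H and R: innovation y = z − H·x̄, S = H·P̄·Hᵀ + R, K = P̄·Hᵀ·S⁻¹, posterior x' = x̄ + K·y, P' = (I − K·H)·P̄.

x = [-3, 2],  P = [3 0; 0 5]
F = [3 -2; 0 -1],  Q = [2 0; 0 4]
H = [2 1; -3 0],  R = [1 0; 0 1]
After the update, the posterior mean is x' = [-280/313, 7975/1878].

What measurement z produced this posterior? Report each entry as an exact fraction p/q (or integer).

z = [3, 3]

x̄ = F·x = [-13, -2]
P̄ = F·P·Fᵀ + Q = [49 10; 10 9]
S = H·P̄·Hᵀ + R = [246 -324; -324 442]
K = P̄·Hᵀ·S⁻¹ = [9/313 -195/626; 1549/1878 168/313]
x' − x̄ = [3789/313, 11731/1878] = K·y
y = (KᵀK)⁻¹·Kᵀ·(x' − x̄) = [31, -36]
z = y + H·x̄ = [31, -36] + [-28, 39] = [3, 3]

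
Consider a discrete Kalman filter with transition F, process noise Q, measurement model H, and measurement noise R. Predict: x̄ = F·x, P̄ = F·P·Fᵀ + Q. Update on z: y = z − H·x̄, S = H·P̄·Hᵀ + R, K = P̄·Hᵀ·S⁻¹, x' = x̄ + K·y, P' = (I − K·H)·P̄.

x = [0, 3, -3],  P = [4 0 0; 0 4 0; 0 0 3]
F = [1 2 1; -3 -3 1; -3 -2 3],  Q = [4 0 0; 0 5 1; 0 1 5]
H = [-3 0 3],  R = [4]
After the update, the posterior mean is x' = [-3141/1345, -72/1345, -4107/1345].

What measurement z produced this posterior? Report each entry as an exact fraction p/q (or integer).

x̄ = F·x = [3, -12, -15]
P̄ = F·P·Fᵀ + Q = [27 -33 -19; -33 80 70; -19 70 84]
S = H·P̄·Hᵀ + R = [1345]
K = P̄·Hᵀ·S⁻¹ = [-138/1345; 309/1345; 309/1345]
x' − x̄ = [-7176/1345, 16068/1345, 16068/1345] = K·y
y = (KᵀK)⁻¹·Kᵀ·(x' − x̄) = [52]
z = y + H·x̄ = [52] + [-54] = [-2]

z = [-2]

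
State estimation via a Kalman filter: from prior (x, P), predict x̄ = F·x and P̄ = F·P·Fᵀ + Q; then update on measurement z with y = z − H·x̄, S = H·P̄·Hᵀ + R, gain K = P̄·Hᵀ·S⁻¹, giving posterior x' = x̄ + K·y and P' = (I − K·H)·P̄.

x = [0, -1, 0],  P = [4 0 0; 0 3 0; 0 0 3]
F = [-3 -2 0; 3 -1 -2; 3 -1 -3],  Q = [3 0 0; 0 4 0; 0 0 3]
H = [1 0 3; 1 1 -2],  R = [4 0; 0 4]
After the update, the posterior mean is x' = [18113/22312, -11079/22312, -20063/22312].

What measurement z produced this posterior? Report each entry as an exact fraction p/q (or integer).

z = [-2, 2]

x̄ = F·x = [2, 1, 1]
P̄ = F·P·Fᵀ + Q = [51 -30 -30; -30 55 57; -30 57 69]
S = H·P̄·Hᵀ + R = [496 -252; -252 218]
K = P̄·Hᵀ·S⁻¹ = [5955/22312 7587/11156; 4155/22312 -2153/11156; 5307/22312 -2613/11156]
x' − x̄ = [-26511/22312, -33391/22312, -42375/22312] = K·y
y = (KᵀK)⁻¹·Kᵀ·(x' − x̄) = [-7, 1]
z = y + H·x̄ = [-7, 1] + [5, 1] = [-2, 2]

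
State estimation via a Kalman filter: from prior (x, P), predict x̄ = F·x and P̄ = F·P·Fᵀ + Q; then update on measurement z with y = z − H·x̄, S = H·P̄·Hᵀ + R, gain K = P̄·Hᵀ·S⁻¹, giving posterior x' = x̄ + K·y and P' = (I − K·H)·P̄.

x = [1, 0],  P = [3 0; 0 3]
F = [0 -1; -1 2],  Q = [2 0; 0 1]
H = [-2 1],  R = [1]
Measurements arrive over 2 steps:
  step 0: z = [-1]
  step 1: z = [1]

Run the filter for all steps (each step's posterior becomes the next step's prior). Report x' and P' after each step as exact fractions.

step 0: x̄ = F·x = [0, -1]
step 0: P̄ = F·P·Fᵀ + Q = [5 -6; -6 16]
step 0: y = z − H·x̄ = [0]
step 0: S = H·P̄·Hᵀ + R = [61]
step 0: K = P̄·Hᵀ·S⁻¹ = [-16/61; 28/61]
step 0: x' = x̄ + K·y = [0, -1]
step 0: P' = (I − K·H)·P̄ = [49/61 82/61; 82/61 192/61]
step 1: x̄ = F·x = [1, -2]
step 1: P̄ = F·P·Fᵀ + Q = [314/61 -302/61; -302/61 550/61]
step 1: y = z − H·x̄ = [5]
step 1: S = H·P̄·Hᵀ + R = [3075/61]
step 1: K = P̄·Hᵀ·S⁻¹ = [-62/205; 1154/3075]
step 1: x' = x̄ + K·y = [-21/41, -76/615]
step 1: P' = (I − K·H)·P̄ = [22/41 158/205; 158/205 5894/3075]

step 0: x' = [0, -1], P' = [49/61 82/61; 82/61 192/61]
step 1: x' = [-21/41, -76/615], P' = [22/41 158/205; 158/205 5894/3075]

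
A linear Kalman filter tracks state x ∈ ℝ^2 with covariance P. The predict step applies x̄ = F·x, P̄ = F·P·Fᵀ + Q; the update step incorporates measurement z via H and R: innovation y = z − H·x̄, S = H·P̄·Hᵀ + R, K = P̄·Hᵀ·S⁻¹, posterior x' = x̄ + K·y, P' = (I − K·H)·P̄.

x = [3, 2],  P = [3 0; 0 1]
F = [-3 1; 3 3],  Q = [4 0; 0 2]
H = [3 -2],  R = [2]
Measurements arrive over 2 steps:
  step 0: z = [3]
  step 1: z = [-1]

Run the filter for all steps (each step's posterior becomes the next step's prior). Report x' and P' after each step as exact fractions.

step 0: x̄ = F·x = [-7, 15]
step 0: P̄ = F·P·Fᵀ + Q = [32 -24; -24 38]
step 0: y = z − H·x̄ = [54]
step 0: S = H·P̄·Hᵀ + R = [730]
step 0: K = P̄·Hᵀ·S⁻¹ = [72/365; -74/365]
step 0: x' = x̄ + K·y = [1333/365, 1479/365]
step 0: P' = (I − K·H)·P̄ = [1312/365 1896/365; 1896/365 2918/365]
step 1: x̄ = F·x = [-504/73, 8436/365]
step 1: P̄ = F·P·Fᵀ + Q = [962/73 -2886/73; -2886/73 72928/365]
step 1: y = z − H·x̄ = [24067/365]
step 1: S = H·P̄·Hᵀ + R = [508892/365]
step 1: K = P̄·Hᵀ·S⁻¹ = [21645/254446; -94573/254446]
step 1: x' = x̄ + K·y = [-8037/6206, -8659/6206]
step 1: P' = (I − K·H)·P̄ = [392977/127223 578643/127223; 578643/127223 915251/127223]

step 0: x' = [1333/365, 1479/365], P' = [1312/365 1896/365; 1896/365 2918/365]
step 1: x' = [-8037/6206, -8659/6206], P' = [392977/127223 578643/127223; 578643/127223 915251/127223]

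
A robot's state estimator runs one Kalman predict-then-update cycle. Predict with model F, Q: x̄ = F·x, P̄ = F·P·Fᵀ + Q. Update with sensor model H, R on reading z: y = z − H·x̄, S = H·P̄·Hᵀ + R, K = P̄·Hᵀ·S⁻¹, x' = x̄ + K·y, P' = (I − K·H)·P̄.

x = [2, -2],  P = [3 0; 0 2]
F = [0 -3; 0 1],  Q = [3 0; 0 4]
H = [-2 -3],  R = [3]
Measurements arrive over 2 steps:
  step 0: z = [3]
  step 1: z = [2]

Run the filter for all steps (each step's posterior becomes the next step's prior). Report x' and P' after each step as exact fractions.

step 0: x' = [66/23, -64/23], P' = [291/23 -186/23; -186/23 126/23]
step 1: x' = [2032/769, -1788/769], P' = [16773/769 -10758/769; -10758/769 7138/769]

step 0: x̄ = F·x = [6, -2]
step 0: P̄ = F·P·Fᵀ + Q = [21 -6; -6 6]
step 0: y = z − H·x̄ = [9]
step 0: S = H·P̄·Hᵀ + R = [69]
step 0: K = P̄·Hᵀ·S⁻¹ = [-8/23; -2/23]
step 0: x' = x̄ + K·y = [66/23, -64/23]
step 0: P' = (I − K·H)·P̄ = [291/23 -186/23; -186/23 126/23]
step 1: x̄ = F·x = [192/23, -64/23]
step 1: P̄ = F·P·Fᵀ + Q = [1203/23 -378/23; -378/23 218/23]
step 1: y = z − H·x̄ = [238/23]
step 1: S = H·P̄·Hᵀ + R = [2307/23]
step 1: K = P̄·Hᵀ·S⁻¹ = [-424/769; 34/769]
step 1: x' = x̄ + K·y = [2032/769, -1788/769]
step 1: P' = (I − K·H)·P̄ = [16773/769 -10758/769; -10758/769 7138/769]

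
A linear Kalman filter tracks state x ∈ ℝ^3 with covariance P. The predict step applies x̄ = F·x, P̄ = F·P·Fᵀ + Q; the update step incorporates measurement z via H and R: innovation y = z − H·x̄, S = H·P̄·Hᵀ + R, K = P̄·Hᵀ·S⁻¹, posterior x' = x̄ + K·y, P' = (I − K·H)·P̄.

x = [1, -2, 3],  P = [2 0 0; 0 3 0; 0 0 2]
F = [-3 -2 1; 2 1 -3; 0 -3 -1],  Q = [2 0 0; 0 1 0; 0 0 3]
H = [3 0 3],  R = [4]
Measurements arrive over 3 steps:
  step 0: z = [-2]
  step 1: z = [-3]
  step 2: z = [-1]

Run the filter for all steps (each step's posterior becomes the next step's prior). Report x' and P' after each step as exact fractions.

step 0: x' = [47/443, -6111/886, -327/443], P' = [3812/443 -4557/443 -3712/443; -4557/443 20019/886 4503/443; -3712/443 4503/443 3808/443]
step 1: x' = [16590132/2704453, -25041460/2704453, -19169949/2704453], P' = [142354642/2704453 -217141540/2704453 -142128938/2704453; -217141540/2704453 344831552/2704453 217305208/2704453; -142128938/2704453 217305208/2704453 143103638/2704453]
step 2: x' = [-90259726045/30622127599, 178093063343/30622127599, 80357703732/30622127599], P' = [1332646840886/30622127599 -2016700219020/30622127599 -1334587622334/30622127599; -2016700219020/30622127599 3205043210541/30622127599 2025600107364/30622127599; -1334587622334/30622127599 2025600107364/30622127599 1350133430354/30622127599]

step 0: x̄ = F·x = [4, -9, 3]
step 0: P̄ = F·P·Fᵀ + Q = [34 -24 16; -24 30 -3; 16 -3 32]
step 0: y = z − H·x̄ = [-23]
step 0: S = H·P̄·Hᵀ + R = [886]
step 0: K = P̄·Hᵀ·S⁻¹ = [75/443; -81/886; 72/443]
step 0: x' = x̄ + K·y = [47/443, -6111/886, -327/443]
step 0: P' = (I − K·H)·P̄ = [3812/443 -4557/443 -3712/443; -4557/443 20019/886 4503/443; -3712/443 4503/443 3808/443]
step 1: x̄ = F·x = [5643/443, -3961/886, 18987/886]
step 1: P̄ = F·P·Fᵀ + Q = [28616/443 -31727/443 -403/443; -31727/443 118541/886 104371/886; -403/443 104371/886 244481/886]
step 1: y = z − H·x̄ = [-93477/886]
step 1: S = H·P̄·Hᵀ + R = [2704453/886]
step 1: K = P̄·Hᵀ·S⁻¹ = [169278/2704453; 122751/2704453; 731025/2704453]
step 1: x' = x̄ + K·y = [16590132/2704453, -25041460/2704453, -19169949/2704453]
step 1: P' = (I − K·H)·P̄ = [142354642/2704453 -217141540/2704453 -142128938/2704453; -217141540/2704453 344831552/2704453 217305208/2704453; -142128938/2704453 217305208/2704453 143103638/2704453]
step 2: x̄ = F·x = [-18857425/2704453, 65648651/2704453, 94294329/2704453]
step 2: P̄ = F·P·Fᵀ + Q = [186884846/2704453 -495392952/2704453 -672080208/2704453; -495392952/2704453 1738037163/2704453 2720365038/2704453; -672080208/2704453 2720365038/2704453 4558532213/2704453]
step 2: y = z − H·x̄ = [-229015165/2704453]
step 2: S = H·P̄·Hᵀ + R = [30622127599/2704453]
step 2: K = P̄·Hᵀ·S⁻¹ = [-1455586086/30622127599; 6674916258/30622127599; 11659356015/30622127599]
step 2: x' = x̄ + K·y = [-90259726045/30622127599, 178093063343/30622127599, 80357703732/30622127599]
step 2: P' = (I − K·H)·P̄ = [1332646840886/30622127599 -2016700219020/30622127599 -1334587622334/30622127599; -2016700219020/30622127599 3205043210541/30622127599 2025600107364/30622127599; -1334587622334/30622127599 2025600107364/30622127599 1350133430354/30622127599]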